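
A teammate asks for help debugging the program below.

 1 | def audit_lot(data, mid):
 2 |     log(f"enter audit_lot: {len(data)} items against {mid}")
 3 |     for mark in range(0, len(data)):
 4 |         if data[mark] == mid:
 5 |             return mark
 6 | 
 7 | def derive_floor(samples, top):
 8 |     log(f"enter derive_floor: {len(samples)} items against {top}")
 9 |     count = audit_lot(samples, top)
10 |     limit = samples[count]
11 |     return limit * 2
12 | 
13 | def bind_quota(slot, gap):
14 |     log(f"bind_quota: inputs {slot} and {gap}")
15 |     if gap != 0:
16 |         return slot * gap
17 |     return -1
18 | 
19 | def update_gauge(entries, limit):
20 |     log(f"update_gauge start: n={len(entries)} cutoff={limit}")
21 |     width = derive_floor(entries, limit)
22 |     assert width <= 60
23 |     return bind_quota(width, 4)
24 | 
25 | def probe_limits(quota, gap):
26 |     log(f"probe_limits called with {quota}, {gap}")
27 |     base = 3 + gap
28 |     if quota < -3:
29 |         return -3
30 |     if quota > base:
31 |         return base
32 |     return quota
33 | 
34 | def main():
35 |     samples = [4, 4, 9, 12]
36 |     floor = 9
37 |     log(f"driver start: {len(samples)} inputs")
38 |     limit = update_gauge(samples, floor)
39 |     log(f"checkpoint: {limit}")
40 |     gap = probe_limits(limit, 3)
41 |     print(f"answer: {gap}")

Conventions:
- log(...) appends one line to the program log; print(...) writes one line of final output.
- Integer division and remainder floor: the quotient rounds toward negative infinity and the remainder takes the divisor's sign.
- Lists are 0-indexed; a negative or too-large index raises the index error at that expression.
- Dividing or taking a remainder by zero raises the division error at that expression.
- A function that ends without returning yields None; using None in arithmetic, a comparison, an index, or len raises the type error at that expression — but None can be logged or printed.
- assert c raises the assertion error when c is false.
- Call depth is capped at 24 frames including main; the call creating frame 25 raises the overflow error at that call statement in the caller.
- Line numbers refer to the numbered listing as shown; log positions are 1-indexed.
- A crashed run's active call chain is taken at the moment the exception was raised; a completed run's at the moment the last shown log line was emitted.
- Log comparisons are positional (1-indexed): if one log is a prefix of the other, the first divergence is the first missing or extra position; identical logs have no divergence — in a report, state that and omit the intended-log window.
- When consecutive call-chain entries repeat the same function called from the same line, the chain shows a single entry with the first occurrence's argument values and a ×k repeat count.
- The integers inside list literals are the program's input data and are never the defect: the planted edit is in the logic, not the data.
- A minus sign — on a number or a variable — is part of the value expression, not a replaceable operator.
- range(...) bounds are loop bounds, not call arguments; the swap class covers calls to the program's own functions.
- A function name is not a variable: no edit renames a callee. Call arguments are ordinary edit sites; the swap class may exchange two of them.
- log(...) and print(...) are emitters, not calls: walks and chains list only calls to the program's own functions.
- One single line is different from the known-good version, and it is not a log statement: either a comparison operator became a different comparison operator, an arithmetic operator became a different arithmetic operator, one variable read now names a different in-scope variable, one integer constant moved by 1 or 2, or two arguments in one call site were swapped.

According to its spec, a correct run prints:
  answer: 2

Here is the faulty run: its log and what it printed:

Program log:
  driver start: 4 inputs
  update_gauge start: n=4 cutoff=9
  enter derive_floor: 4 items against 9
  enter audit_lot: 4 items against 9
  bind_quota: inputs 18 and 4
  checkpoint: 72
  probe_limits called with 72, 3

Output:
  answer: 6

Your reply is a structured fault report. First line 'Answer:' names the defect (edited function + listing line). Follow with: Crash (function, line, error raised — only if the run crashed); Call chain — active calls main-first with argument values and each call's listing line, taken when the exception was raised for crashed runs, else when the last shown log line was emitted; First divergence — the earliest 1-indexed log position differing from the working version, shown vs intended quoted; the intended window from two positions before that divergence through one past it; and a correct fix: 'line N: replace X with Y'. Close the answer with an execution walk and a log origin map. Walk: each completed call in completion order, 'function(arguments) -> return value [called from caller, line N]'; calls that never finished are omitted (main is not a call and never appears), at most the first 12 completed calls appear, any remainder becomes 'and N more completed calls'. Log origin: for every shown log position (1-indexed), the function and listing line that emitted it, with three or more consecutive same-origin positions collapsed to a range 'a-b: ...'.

Answer: the defect is in bind_quota at line 16.
The tell: Position 6 is the first bad log line: 'checkpoint: 72' should read 'checkpoint: 2'.
Call chain: main -> probe_limits(72, 3) (called at line 40).
First divergence: at position 6 the run shows 'checkpoint: 72' where the working version logs 'checkpoint: 2'.
Intended log window:
  4: enter audit_lot: 4 items against 9
  5: bind_quota: inputs 18 and 4
  6: checkpoint: 2
  7: probe_limits called with 2, 3
Execution walk:
  audit_lot([4, 4, 9, 12], 9) -> 2  [called from derive_floor, line 9]
  derive_floor([4, 4, 9, 12], 9) -> 18  [called from update_gauge, line 21]
  bind_quota(18, 4) -> 72  [called from update_gauge, line 23]
  update_gauge([4, 4, 9, 12], 9) -> 72  [called from main, line 38]
  probe_limits(72, 3) -> 6  [called from main, line 40]
Log line origins:
  1 — main, line 37
  2 — update_gauge, line 20
  3 — derive_floor, line 8
  4 — audit_lot, line 2
  5 — bind_quota, line 14
  6 — main, line 39
  7 — probe_limits, line 26
A correct fix: line 16: replace `*` with `%`.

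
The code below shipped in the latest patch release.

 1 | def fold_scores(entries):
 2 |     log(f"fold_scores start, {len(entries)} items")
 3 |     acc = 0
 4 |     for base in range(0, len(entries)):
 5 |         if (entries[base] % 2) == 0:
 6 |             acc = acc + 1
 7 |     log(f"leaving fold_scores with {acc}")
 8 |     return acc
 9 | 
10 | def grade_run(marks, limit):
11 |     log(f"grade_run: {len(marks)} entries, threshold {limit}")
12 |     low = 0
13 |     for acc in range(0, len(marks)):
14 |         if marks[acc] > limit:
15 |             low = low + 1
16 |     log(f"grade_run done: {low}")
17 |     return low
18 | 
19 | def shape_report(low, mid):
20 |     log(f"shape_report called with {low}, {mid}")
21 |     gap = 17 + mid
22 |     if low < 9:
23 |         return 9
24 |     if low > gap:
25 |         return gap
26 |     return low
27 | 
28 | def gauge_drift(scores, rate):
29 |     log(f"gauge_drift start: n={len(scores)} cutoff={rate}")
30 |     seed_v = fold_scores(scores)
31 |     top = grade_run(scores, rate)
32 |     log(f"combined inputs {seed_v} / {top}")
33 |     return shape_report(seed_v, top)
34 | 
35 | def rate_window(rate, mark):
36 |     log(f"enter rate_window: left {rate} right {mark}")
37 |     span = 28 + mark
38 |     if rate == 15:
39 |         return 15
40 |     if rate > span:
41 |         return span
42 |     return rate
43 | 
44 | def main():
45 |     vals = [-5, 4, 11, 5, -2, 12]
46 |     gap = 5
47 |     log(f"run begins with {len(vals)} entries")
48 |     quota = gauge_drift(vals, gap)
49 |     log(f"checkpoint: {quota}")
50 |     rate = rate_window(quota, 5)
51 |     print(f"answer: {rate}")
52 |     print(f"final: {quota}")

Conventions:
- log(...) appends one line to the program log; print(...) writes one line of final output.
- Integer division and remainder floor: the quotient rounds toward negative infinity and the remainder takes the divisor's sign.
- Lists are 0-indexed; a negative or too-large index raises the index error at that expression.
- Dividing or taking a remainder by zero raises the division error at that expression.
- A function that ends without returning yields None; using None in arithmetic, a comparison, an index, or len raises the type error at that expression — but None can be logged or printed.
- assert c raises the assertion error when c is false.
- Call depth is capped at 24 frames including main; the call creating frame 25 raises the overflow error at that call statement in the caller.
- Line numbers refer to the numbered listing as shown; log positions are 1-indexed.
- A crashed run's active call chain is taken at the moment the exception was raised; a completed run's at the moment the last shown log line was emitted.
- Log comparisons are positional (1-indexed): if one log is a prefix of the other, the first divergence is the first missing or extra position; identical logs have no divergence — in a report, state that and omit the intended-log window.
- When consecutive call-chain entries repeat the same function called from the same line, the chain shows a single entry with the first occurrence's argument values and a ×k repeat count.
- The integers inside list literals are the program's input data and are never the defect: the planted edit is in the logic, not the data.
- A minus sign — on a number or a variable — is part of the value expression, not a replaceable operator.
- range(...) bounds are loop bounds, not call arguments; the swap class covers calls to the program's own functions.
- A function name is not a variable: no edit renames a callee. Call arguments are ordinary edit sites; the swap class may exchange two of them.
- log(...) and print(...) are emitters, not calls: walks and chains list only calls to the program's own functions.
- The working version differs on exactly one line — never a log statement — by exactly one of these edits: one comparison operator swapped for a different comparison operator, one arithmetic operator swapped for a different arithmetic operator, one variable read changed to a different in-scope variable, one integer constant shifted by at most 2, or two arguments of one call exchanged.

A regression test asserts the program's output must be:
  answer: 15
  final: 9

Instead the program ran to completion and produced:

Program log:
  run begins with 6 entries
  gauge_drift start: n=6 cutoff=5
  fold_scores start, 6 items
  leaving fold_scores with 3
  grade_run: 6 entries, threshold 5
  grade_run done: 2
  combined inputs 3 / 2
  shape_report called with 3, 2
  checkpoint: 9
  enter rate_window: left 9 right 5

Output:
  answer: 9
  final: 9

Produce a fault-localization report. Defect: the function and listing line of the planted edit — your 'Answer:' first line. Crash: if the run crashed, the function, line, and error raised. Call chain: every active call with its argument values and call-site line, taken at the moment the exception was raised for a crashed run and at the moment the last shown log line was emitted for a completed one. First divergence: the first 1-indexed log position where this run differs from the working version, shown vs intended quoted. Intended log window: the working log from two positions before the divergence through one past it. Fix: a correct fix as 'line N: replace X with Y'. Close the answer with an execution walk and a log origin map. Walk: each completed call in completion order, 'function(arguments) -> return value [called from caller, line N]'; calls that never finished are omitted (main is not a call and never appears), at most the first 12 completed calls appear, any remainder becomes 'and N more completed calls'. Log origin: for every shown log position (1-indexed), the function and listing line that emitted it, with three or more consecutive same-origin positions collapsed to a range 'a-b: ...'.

Answer: the defect is in rate_window at line 38.
Key observation: Nothing in the log betrays the bug — only the output does.
Call chain: main -> rate_window(9, 5) (called at line 50).
First divergence: none — the logs agree in full.
Execution walk:
  fold_scores([-5, 4, 11, 5, -2, 12]) -> 3  [called from gauge_drift, line 30]
  grade_run([-5, 4, 11, 5, -2, 12], 5) -> 2  [called from gauge_drift, line 31]
  shape_report(3, 2) -> 9  [called from gauge_drift, line 33]
  gauge_drift([-5, 4, 11, 5, -2, 12], 5) -> 9  [called from main, line 48]
  rate_window(9, 5) -> 9  [called from main, line 50]
Log origin:
  1: emitted by main (line 47)
  2: emitted by gauge_drift (line 29)
  3: emitted by fold_scores (line 2)
  4: emitted by fold_scores (line 7)
  5: emitted by grade_run (line 11)
  6: emitted by grade_run (line 16)
  7: emitted by gauge_drift (line 32)
  8: emitted by shape_report (line 20)
  9: emitted by main (line 49)
  10: emitted by rate_window (line 36)
A correct fix: line 38: replace `==` with `<`.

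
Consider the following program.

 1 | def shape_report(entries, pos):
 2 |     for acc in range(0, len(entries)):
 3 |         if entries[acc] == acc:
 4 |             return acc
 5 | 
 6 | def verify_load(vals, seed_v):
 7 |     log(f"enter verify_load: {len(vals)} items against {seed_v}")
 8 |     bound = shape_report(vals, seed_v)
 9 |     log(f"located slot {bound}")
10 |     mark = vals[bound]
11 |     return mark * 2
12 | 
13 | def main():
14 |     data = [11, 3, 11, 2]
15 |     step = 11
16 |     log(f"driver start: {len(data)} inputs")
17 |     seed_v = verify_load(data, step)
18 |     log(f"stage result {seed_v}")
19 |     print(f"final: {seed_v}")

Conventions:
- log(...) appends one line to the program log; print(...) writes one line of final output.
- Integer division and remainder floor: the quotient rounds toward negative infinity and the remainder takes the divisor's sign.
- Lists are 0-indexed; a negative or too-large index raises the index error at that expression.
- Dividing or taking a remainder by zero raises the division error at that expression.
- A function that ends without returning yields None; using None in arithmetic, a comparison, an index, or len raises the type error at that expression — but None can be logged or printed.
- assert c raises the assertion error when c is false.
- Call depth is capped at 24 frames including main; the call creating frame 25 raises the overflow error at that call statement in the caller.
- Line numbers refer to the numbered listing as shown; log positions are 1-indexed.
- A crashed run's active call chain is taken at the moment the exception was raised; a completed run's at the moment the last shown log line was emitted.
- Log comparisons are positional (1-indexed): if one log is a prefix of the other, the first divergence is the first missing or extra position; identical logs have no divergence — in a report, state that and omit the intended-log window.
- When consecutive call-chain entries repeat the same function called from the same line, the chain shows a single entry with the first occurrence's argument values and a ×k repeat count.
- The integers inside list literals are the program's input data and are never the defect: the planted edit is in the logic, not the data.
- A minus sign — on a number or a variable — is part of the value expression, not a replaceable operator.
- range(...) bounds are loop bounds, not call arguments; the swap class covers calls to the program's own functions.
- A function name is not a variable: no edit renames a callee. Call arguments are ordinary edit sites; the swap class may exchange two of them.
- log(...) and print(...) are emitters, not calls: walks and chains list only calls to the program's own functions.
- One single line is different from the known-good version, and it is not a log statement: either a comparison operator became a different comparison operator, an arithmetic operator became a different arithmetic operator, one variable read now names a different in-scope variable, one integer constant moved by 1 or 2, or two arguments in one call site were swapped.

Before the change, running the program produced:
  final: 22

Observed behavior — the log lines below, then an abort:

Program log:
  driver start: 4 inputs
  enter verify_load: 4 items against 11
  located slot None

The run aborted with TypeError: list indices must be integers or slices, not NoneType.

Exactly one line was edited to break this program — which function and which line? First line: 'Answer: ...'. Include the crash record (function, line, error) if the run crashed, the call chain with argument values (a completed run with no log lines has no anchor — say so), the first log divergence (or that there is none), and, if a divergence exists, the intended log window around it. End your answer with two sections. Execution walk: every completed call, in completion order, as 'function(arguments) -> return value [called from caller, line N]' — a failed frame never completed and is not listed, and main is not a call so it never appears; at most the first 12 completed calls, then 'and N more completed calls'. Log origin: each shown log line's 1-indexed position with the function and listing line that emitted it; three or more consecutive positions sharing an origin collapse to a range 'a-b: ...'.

Answer: the defect is in shape_report at line 3.
Key observation: At log position 3 the runs split — shown 'located slot None', but the working version logs 'located slot 0'.
Crash: verify_load, line 10, TypeError.
Call chain: main -> verify_load([11, 3, 11, 2], 11) (called at line 17).
First divergence: at position 3 the run shows 'located slot None' where the working version logs 'located slot 0'.
Intended log window:
  1: driver start: 4 inputs
  2: enter verify_load: 4 items against 11
  3: located slot 0
  4: stage result 22
Execution walk:
  shape_report([11, 3, 11, 2], 11) -> None  [called from verify_load, line 8]
Log origins:
  1: logged in main at line 16
  2: logged in verify_load at line 7
  3: logged in verify_load at line 9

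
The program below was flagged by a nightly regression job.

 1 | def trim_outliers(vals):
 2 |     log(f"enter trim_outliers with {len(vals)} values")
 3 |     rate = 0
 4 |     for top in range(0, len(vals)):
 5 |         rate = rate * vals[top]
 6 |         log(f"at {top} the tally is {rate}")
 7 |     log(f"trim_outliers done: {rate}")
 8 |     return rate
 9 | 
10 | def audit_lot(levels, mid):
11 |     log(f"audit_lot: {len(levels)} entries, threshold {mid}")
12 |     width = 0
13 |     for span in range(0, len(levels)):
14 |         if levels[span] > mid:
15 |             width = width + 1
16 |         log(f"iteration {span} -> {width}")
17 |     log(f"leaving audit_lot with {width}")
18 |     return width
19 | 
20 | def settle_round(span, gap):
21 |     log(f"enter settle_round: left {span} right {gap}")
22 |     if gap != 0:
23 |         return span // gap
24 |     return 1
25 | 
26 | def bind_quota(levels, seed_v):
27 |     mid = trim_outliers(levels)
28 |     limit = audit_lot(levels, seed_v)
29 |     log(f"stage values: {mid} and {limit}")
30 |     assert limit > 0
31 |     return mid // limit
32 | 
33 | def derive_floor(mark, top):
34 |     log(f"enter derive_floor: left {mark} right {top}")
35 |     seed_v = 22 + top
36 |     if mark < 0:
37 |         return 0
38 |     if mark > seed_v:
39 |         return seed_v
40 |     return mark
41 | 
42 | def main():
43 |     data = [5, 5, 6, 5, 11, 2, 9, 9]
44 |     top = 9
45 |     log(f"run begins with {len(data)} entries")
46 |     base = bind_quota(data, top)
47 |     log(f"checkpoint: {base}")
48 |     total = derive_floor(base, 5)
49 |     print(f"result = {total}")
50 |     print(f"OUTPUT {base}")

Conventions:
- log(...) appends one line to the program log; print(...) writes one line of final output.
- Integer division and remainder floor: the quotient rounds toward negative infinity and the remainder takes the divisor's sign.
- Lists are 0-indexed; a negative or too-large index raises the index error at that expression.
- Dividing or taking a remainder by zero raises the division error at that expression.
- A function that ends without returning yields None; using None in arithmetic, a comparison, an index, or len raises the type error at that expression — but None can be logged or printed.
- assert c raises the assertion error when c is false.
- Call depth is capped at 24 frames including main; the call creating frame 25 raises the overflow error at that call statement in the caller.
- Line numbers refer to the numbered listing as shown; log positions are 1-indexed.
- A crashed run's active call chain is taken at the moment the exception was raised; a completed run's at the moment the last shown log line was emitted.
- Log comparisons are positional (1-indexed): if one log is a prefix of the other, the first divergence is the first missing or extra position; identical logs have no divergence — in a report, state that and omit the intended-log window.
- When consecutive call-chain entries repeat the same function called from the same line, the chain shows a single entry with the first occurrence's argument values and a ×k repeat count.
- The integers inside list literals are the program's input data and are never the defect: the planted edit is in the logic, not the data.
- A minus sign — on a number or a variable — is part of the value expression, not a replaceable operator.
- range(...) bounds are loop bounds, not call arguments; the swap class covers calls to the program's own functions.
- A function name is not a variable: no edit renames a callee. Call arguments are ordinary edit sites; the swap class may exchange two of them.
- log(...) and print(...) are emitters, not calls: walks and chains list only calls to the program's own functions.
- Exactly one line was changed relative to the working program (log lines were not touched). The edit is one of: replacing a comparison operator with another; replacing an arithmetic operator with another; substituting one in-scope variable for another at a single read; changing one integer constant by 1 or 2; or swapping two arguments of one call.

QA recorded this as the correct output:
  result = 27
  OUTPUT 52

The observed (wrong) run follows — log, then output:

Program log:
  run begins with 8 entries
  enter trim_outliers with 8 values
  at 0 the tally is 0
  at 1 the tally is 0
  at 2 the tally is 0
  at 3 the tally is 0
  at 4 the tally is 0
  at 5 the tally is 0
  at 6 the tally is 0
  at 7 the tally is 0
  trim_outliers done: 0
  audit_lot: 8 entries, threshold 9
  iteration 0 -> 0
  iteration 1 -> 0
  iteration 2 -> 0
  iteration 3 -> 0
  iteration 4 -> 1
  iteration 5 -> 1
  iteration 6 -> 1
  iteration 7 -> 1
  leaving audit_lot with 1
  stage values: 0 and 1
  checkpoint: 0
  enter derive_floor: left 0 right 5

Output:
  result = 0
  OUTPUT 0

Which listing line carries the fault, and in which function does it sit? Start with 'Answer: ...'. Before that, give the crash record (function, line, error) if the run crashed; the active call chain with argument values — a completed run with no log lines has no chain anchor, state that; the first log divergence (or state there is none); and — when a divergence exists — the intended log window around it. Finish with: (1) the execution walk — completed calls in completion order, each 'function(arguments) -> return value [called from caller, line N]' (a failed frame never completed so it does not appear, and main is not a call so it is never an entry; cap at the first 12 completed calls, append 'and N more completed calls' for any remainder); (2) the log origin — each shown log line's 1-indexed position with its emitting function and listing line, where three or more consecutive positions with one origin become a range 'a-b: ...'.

Answer: the defect is in trim_outliers at line 5.
Key fact: The earliest visible damage is log position 3 — 'at 0 the tally is 0' rather than the intended 'at 0 the tally is 5'.
Call chain: main -> derive_floor(0, 5) (called at line 48).
First divergence: position 3 — shown 'at 0 the tally is 0', intended 'at 0 the tally is 5'.
Intended log window:
  1: run begins with 8 entries
  2: enter trim_outliers with 8 values
  3: at 0 the tally is 5
  4: at 1 the tally is 10
Execution walk:
  trim_outliers([5, 5, 6, 5, 11, 2, 9, 9]) -> 0  [called from bind_quota, line 27]
  audit_lot([5, 5, 6, 5, 11, 2, 9, 9], 9) -> 1  [called from bind_quota, line 28]
  bind_quota([5, 5, 6, 5, 11, 2, 9, 9], 9) -> 0  [called from main, line 46]
  derive_floor(0, 5) -> 0  [called from main, line 48]
Log origin:
  1: emitted by main (line 45)
  2: emitted by trim_outliers (line 2)
  3-10: emitted by trim_outliers (line 6)
  11: emitted by trim_outliers (line 7)
  12: emitted by audit_lot (line 11)
  13-20: emitted by audit_lot (line 16)
  21: emitted by audit_lot (line 17)
  22: emitted by bind_quota (line 29)
  23: emitted by main (line 47)
  24: emitted by derive_floor (line 34)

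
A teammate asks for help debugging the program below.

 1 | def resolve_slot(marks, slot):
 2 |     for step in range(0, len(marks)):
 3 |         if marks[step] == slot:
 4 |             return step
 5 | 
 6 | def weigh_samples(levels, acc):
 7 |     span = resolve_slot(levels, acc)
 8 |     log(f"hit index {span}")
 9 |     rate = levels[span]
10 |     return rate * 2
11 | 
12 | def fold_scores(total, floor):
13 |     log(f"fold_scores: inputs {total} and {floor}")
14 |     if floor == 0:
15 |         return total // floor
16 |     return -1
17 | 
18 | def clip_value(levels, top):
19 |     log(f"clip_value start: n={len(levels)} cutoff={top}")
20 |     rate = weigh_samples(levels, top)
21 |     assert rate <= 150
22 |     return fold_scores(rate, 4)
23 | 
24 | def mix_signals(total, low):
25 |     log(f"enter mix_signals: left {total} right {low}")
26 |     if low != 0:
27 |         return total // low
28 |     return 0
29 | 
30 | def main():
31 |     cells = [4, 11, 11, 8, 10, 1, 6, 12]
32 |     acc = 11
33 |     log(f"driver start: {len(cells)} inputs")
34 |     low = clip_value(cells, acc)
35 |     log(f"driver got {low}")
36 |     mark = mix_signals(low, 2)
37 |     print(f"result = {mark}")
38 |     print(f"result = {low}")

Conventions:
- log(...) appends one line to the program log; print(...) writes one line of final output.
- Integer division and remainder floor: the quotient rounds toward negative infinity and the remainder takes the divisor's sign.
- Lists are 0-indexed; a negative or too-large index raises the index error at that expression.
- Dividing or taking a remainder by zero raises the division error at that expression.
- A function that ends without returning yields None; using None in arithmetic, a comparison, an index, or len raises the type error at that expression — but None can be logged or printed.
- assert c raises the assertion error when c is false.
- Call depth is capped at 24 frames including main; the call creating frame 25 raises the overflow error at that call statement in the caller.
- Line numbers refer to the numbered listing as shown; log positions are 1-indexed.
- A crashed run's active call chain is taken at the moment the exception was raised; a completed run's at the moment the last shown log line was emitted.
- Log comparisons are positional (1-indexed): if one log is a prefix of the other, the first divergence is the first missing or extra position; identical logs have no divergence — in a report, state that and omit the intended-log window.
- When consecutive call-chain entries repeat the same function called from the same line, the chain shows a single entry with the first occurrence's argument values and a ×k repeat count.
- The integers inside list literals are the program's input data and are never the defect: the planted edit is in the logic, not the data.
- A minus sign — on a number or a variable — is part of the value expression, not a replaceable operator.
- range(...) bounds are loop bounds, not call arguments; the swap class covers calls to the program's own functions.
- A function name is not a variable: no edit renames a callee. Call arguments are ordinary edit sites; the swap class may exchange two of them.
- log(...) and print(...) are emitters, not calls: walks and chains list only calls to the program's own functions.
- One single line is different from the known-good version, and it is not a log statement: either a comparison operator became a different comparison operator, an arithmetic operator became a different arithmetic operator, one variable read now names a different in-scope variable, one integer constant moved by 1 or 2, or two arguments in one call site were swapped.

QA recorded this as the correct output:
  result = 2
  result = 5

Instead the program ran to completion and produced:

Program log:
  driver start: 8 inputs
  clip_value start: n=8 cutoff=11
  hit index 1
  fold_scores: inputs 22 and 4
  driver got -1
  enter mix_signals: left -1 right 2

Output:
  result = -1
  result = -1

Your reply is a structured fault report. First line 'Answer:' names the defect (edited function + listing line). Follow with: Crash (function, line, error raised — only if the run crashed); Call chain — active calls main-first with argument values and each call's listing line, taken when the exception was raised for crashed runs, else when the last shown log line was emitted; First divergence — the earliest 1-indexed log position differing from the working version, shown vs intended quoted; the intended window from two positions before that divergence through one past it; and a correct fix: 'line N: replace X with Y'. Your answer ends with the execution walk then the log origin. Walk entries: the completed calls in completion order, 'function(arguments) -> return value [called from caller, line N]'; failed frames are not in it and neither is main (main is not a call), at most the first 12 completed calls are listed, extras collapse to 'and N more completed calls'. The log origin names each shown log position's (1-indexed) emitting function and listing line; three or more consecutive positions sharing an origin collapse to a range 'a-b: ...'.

Answer: the defect is in fold_scores at line 14.
Key observation: Everything matches until log position 5, which reads 'driver got -1' in place of 'driver got 5'.
Call chain: main -> mix_signals(-1, 2) (called at line 36).
First divergence: position 5; shown 'driver got -1' vs intended 'driver got 5'.
Intended log window:
  3: hit index 1
  4: fold_scores: inputs 22 and 4
  5: driver got 5
  6: enter mix_signals: left 5 right 2
Execution walk:
  resolve_slot([4, 11, 11, 8, 10, 1, 6, 12], 11) -> 1  [called from weigh_samples, line 7]
  weigh_samples([4, 11, 11, 8, 10, 1, 6, 12], 11) -> 22  [called from clip_value, line 20]
  fold_scores(22, 4) -> -1  [called from clip_value, line 22]
  clip_value([4, 11, 11, 8, 10, 1, 6, 12], 11) -> -1  [called from main, line 34]
  mix_signals(-1, 2) -> -1  [called from main, line 36]
Origin of each log line:
  1: from main, line 33
  2: from clip_value, line 19
  3: from weigh_samples, line 8
  4: from fold_scores, line 13
  5: from main, line 35
  6: from mix_signals, line 25
A correct fix: line 14: replace `==` with `!=`.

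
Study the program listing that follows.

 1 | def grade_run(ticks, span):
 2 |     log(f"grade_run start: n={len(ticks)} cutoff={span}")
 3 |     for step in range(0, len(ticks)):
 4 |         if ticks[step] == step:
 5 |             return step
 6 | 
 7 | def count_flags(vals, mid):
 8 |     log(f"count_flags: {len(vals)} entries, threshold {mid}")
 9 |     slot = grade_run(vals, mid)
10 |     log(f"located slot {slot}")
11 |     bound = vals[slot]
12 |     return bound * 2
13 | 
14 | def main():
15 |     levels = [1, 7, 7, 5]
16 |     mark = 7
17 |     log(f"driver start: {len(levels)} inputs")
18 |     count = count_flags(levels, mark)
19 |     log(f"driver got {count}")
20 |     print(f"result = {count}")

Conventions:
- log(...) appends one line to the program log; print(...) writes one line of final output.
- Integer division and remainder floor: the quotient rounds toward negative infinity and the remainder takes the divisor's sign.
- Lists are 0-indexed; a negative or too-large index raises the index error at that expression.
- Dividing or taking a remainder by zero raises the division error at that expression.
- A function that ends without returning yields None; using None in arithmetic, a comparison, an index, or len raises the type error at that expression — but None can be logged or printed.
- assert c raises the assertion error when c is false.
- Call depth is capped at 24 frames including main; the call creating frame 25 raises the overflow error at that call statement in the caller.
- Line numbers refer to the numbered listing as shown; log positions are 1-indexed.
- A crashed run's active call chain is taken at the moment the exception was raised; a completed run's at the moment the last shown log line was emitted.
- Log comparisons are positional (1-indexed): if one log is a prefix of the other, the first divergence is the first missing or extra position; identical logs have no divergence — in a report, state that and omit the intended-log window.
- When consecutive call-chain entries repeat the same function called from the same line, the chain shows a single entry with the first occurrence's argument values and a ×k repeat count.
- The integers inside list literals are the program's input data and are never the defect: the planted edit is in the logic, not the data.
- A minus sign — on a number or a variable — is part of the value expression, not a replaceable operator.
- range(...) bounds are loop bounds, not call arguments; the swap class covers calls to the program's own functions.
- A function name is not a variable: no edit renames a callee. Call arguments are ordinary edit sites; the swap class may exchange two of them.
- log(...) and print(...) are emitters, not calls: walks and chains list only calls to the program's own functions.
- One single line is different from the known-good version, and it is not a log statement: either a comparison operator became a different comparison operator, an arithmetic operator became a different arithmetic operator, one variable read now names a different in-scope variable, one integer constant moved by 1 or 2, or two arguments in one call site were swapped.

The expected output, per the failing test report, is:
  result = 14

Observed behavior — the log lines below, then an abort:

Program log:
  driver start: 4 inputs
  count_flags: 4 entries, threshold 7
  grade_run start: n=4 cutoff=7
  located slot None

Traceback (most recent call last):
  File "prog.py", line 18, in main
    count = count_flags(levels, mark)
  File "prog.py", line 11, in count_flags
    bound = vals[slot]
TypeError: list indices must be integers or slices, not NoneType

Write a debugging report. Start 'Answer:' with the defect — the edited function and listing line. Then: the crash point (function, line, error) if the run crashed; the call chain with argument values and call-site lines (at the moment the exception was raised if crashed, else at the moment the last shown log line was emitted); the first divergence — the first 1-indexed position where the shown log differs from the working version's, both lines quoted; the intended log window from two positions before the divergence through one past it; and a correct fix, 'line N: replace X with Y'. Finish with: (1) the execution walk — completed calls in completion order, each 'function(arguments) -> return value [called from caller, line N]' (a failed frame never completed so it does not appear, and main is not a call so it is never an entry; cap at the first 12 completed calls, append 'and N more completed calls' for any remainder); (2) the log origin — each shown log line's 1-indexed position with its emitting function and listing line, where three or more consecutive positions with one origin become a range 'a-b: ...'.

Answer: the defect is in grade_run at line 4.
Key fact: The log first diverges at position 4: the faulty run prints 'located slot None' where the working version prints 'located slot 1'.
Crash: count_flags, line 11, TypeError.
Call chain: main -> count_flags([1, 7, 7, 5], 7) (called at line 18).
First divergence: at position 4 the run shows 'located slot None' where the working version logs 'located slot 1'.
Intended log window:
  2: count_flags: 4 entries, threshold 7
  3: grade_run start: n=4 cutoff=7
  4: located slot 1
  5: driver got 14
Execution walk:
  grade_run([1, 7, 7, 5], 7) -> None  [called from count_flags, line 9]
Log origins:
  1 — main, line 17
  2 — count_flags, line 8
  3 — grade_run, line 2
  4 — count_flags, line 10
A correct fix: line 4: replace `ticks[step] == step` with `ticks[step] == span`.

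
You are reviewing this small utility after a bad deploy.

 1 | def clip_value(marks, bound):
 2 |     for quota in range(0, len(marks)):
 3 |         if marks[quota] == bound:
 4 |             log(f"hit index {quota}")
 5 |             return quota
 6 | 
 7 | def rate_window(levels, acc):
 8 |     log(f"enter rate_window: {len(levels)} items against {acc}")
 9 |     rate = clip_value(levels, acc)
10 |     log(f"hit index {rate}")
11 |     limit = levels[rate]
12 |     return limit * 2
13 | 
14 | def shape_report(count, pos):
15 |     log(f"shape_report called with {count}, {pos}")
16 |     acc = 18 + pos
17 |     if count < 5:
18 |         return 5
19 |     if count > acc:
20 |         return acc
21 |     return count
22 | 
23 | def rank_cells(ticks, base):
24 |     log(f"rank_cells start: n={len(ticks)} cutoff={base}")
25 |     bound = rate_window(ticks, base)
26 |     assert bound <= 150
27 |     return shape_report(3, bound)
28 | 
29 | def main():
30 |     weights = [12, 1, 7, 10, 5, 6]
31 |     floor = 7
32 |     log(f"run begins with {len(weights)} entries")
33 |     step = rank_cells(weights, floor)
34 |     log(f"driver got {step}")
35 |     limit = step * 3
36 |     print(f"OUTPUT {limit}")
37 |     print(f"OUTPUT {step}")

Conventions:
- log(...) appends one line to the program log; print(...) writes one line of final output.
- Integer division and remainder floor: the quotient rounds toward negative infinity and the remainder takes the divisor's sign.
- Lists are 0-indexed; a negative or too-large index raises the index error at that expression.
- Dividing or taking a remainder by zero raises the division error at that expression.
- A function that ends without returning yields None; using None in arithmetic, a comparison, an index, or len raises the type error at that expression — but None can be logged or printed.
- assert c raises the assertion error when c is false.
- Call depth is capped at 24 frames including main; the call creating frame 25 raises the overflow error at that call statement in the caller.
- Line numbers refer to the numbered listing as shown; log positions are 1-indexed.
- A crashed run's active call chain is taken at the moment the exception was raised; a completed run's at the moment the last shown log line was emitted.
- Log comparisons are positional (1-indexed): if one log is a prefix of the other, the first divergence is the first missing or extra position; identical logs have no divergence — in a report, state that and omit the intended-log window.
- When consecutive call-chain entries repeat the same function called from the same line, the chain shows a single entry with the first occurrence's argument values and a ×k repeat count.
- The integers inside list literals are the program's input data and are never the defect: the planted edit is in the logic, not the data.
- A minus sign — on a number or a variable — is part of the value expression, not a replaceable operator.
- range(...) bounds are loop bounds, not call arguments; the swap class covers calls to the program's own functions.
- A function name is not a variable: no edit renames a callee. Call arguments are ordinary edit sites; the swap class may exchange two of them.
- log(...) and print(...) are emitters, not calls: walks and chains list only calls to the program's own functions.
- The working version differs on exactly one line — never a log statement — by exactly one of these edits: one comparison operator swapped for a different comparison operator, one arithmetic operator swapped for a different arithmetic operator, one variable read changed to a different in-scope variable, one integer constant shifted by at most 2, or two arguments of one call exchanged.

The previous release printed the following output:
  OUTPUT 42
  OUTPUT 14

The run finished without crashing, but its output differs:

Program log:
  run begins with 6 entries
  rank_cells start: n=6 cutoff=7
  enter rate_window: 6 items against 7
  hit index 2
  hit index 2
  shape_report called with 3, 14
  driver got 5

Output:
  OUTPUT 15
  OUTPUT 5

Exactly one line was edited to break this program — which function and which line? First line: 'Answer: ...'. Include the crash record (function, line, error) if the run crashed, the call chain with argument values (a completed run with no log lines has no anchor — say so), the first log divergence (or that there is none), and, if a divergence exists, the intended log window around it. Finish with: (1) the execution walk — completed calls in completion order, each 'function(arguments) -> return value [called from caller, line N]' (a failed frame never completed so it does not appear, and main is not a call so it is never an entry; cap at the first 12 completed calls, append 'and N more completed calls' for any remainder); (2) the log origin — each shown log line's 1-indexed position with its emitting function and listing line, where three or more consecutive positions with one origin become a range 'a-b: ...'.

Answer: the defect is in rank_cells at line 27.
Key observation: At log position 6 the runs split — shown 'shape_report called with 3, 14', but the working version logs 'shape_report called with 14, 3'.
Call chain: main.
First divergence: at position 6 the run shows 'shape_report called with 3, 14' where the working version logs 'shape_report called with 14, 3'.
Intended log window:
  4: hit index 2
  5: hit index 2
  6: shape_report called with 14, 3
  7: driver got 14
Execution walk:
  clip_value([12, 1, 7, 10, 5, 6], 7) -> 2  [called from rate_window, line 9]
  rate_window([12, 1, 7, 10, 5, 6], 7) -> 14  [called from rank_cells, line 25]
  shape_report(3, 14) -> 5  [called from rank_cells, line 27]
  rank_cells([12, 1, 7, 10, 5, 6], 7) -> 5  [called from main, line 33]
Log line origins:
  1: logged in main at line 32
  2: logged in rank_cells at line 24
  3: logged in rate_window at line 8
  4: logged in clip_value at line 4
  5: logged in rate_window at line 10
  6: logged in shape_report at line 15
  7: logged in main at line 34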